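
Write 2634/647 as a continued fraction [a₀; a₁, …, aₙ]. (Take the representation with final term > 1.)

2634 = 4·647 + 46
647 = 14·46 + 3
46 = 15·3 + 1
3 = 3·1 + 0  (stop)
So 2634/647 = [4; 14, 15, 3].

[4; 14, 15, 3]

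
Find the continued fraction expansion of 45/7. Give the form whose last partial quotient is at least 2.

[6; 2, 3]

45 = 6·7 + 3
7 = 2·3 + 1
3 = 3·1 + 0  (stop)
So 45/7 = [6; 2, 3].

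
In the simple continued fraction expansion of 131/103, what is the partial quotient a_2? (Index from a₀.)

1

131 = 1·103 + 28   →  a_0 = 1
103 = 3·28 + 19   →  a_1 = 3
28 = 1·19 + 9   →  a_2 = 1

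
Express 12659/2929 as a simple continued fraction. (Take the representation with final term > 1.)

[4; 3, 9, 2, 3, 14]

12659 = 4*2929 + 943
2929 = 3*943 + 100
943 = 9*100 + 43
100 = 2*43 + 14
43 = 3*14 + 1
14 = 14*1 + 0  (stop)
So 12659/2929 = [4; 3, 9, 2, 3, 14].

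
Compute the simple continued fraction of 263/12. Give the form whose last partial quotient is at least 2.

263 = 21*12 + 11
12 = 1*11 + 1
11 = 11*1 + 0  (stop)
So 263/12 = [21; 1, 11].

[21; 1, 11]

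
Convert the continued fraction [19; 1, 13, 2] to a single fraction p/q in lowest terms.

578/29

Fold from the inside: start with 2/1.
  13 + 1/2 = 27/2
  1 + 2/27 = 29/27
  19 + 27/29 = 578/29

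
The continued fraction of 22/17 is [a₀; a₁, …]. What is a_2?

22 = 1·17 + 5   →  a_0 = 1
17 = 3·5 + 2   →  a_1 = 3
5 = 2·2 + 1   →  a_2 = 2

2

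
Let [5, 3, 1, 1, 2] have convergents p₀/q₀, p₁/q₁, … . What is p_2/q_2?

Using pₖ = aₖpₖ₋₁ + pₖ₋₂, qₖ = aₖqₖ₋₁ + qₖ₋₂ (with p₋₁=1, p₋₂=0, q₋₁=0, q₋₂=1):
  k=0: a=5, p=5, q=1
  k=1: a=3, p=16, q=3
  k=2: a=1, p=21, q=4

21/4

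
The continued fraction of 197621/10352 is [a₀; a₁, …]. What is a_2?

10

197621 = 19·10352 + 933   →  a_0 = 19
10352 = 11·933 + 89   →  a_1 = 11
933 = 10·89 + 43   →  a_2 = 10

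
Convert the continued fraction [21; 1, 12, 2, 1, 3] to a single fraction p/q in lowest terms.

Fold from the inside: start with 3/1.
  1 + 1/3 = 4/3
  2 + 3/4 = 11/4
  12 + 4/11 = 136/11
  1 + 11/136 = 147/136
  21 + 136/147 = 3223/147

3223/147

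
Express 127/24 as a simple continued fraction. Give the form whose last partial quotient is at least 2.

127 = 5·24 + 7
24 = 3·7 + 3
7 = 2·3 + 1
3 = 3·1 + 0  (stop)
So 127/24 = [5; 3, 2, 3].

[5; 3, 2, 3]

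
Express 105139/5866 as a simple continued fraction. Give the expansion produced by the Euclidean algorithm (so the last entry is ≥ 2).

[17; 1, 12, 15, 2, 14]

105139 = 17×5866 + 5417
5866 = 1×5417 + 449
5417 = 12×449 + 29
449 = 15×29 + 14
29 = 2×14 + 1
14 = 14×1 + 0  (stop)
So 105139/5866 = [17; 1, 12, 15, 2, 14].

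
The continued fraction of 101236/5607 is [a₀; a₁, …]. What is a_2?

101236 = 18·5607 + 310   →  a_0 = 18
5607 = 18·310 + 27   →  a_1 = 18
310 = 11·27 + 13   →  a_2 = 11

11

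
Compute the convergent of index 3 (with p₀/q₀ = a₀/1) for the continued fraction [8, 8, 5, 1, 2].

398/49

Using pₖ = aₖpₖ₋₁ + pₖ₋₂, qₖ = aₖqₖ₋₁ + qₖ₋₂ (with p₋₁=1, p₋₂=0, q₋₁=0, q₋₂=1):
  k=0: a=8, p=8, q=1
  k=1: a=8, p=65, q=8
  k=2: a=5, p=333, q=41
  k=3: a=1, p=398, q=49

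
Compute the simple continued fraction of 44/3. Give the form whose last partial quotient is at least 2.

[14; 1, 2]

44 = 14×3 + 2
3 = 1×2 + 1
2 = 2×1 + 0  (stop)
So 44/3 = [14; 1, 2].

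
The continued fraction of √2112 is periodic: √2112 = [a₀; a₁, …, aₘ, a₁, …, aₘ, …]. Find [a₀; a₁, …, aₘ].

[45; 1, 21, 1, 90]

a₀ = ⌊√2112⌋ = 45.
With m₀=0, d₀=1 and mₖ₊₁ = dₖaₖ − mₖ, dₖ₊₁ = (n − mₖ₊₁²)/dₖ, aₖ₊₁ = ⌊(a₀+mₖ₊₁)/dₖ₊₁⌋:
  k=1: m=45, d=87, a=1
  k=2: m=42, d=4, a=21
  k=3: m=42, d=87, a=1
  k=4: m=45, d=1, a=90
d=1 and a=2a₀=90 at k=4, so the next step gives (m, d) = (45, 87) again — its k=1 value — and the period has length 4.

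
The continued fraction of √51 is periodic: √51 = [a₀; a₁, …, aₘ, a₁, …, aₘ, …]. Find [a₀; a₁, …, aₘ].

[7; 7, 14]

a₀ = ⌊√51⌋ = 7.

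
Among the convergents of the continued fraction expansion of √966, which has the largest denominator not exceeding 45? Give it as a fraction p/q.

777/25

√966 = [31; 12, 2, 2, 2, 12, 62, …] (period length 6).
Convergents:
  p_0/q_0 = 31/1
  p_1/q_1 = 373/12
  p_2/q_2 = 777/25
  p_3/q_3 = 1927/62
q_2 = 25 ≤ 45 < 62 = q_3, so the answer is 777/25.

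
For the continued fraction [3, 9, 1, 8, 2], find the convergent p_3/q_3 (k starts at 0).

Using pₖ = aₖpₖ₋₁ + pₖ₋₂, qₖ = aₖqₖ₋₁ + qₖ₋₂ (with p₋₁=1, p₋₂=0, q₋₁=0, q₋₂=1):
  k=0: a=3, p=3, q=1
  k=1: a=9, p=28, q=9
  k=2: a=1, p=31, q=10
  k=3: a=8, p=276, q=89

276/89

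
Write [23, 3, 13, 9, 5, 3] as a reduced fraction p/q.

Fold from the inside: start with 3/1.
  5 + 1/3 = 16/3
  9 + 3/16 = 147/16
  13 + 16/147 = 1927/147
  3 + 147/1927 = 5928/1927
  23 + 1927/5928 = 138271/5928

138271/5928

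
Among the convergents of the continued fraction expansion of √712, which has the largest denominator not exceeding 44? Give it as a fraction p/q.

1094/41

√712 = [26; 1, 2, 6, 2, 1, 52, …] (period length 6).
Convergents:
  p_0/q_0 = 26/1
  p_1/q_1 = 27/1
  p_2/q_2 = 80/3
  p_3/q_3 = 507/19
  p_4/q_4 = 1094/41
  p_5/q_5 = 1601/60
q_4 = 41 ≤ 44 < 60 = q_5, so the answer is 1094/41.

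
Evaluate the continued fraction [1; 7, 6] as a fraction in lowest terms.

Fold from the inside: start with 6/1.
  7 + 1/6 = 43/6
  1 + 6/43 = 49/43

49/43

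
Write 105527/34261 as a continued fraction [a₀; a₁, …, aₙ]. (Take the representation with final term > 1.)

[3; 12, 2, 17, 11, 7]

105527 = 3×34261 + 2744
34261 = 12×2744 + 1333
2744 = 2×1333 + 78
1333 = 17×78 + 7
78 = 11×7 + 1
7 = 7×1 + 0  (stop)
So 105527/34261 = [3; 12, 2, 17, 11, 7].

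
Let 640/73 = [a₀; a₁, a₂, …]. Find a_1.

640 = 8·73 + 56   →  a_0 = 8
73 = 1·56 + 17   →  a_1 = 1

1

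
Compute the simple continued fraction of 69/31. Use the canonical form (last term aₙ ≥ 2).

69 = 2×31 + 7
31 = 4×7 + 3
7 = 2×3 + 1
3 = 3×1 + 0  (stop)
So 69/31 = [2; 4, 2, 3].

[2; 4, 2, 3]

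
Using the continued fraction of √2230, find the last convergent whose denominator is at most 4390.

72251/1530

√2230 = [47; 4, 2, 18, 2, 4, 94, …] (period length 6).
Convergents:
  p_0/q_0 = 47/1
  p_1/q_1 = 189/4
  p_2/q_2 = 425/9
  p_3/q_3 = 7839/166
  p_4/q_4 = 16103/341
  p_5/q_5 = 72251/1530
  p_6/q_6 = 6807697/144161
q_5 = 1530 ≤ 4390 < 144161 = q_6, so the answer is 72251/1530.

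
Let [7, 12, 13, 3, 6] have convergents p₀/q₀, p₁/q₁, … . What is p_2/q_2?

Using pₖ = aₖpₖ₋₁ + pₖ₋₂, qₖ = aₖqₖ₋₁ + qₖ₋₂ (with p₋₁=1, p₋₂=0, q₋₁=0, q₋₂=1):
  k=0: a=7, p=7, q=1
  k=1: a=12, p=85, q=12
  k=2: a=13, p=1112, q=157

1112/157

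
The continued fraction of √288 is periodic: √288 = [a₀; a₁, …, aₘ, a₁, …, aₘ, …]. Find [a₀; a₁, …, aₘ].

[16; 1, 32]

a₀ = ⌊√288⌋ = 16.
With m₀=0, d₀=1 and mₖ₊₁ = dₖaₖ − mₖ, dₖ₊₁ = (n − mₖ₊₁²)/dₖ, aₖ₊₁ = ⌊(a₀+mₖ₊₁)/dₖ₊₁⌋:
  k=1: m=16, d=32, a=1
  k=2: m=16, d=1, a=32
d=1 and a=2a₀=32 at k=2, so the next step gives (m, d) = (16, 32) again — its k=1 value — and the period has length 2.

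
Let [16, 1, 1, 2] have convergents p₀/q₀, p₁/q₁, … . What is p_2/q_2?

Using pₖ = aₖpₖ₋₁ + pₖ₋₂, qₖ = aₖqₖ₋₁ + qₖ₋₂ (with p₋₁=1, p₋₂=0, q₋₁=0, q₋₂=1):
  k=0: a=16, p=16, q=1
  k=1: a=1, p=17, q=1
  k=2: a=1, p=33, q=2

33/2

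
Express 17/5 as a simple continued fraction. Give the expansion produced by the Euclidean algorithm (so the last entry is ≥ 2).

[3; 2, 2]

17 = 3·5 + 2
5 = 2·2 + 1
2 = 2·1 + 0  (stop)
So 17/5 = [3; 2, 2].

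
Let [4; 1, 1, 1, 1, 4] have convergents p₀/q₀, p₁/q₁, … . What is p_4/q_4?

23/5

Using pₖ = aₖpₖ₋₁ + pₖ₋₂, qₖ = aₖqₖ₋₁ + qₖ₋₂ (with p₋₁=1, p₋₂=0, q₋₁=0, q₋₂=1):
  k=0: a=4, p=4, q=1
  k=1: a=1, p=5, q=1
  k=2: a=1, p=9, q=2
  k=3: a=1, p=14, q=3
  k=4: a=1, p=23, q=5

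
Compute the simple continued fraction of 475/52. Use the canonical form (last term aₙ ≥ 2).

[9; 7, 2, 3]

475 = 9*52 + 7
52 = 7*7 + 3
7 = 2*3 + 1
3 = 3*1 + 0  (stop)
So 475/52 = [9; 7, 2, 3].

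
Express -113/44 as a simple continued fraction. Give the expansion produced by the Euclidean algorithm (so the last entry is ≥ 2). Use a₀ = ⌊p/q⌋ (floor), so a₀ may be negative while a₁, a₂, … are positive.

-113 = -3×44 + 19
44 = 2×19 + 6
19 = 3×6 + 1
6 = 6×1 + 0  (stop)
So -113/44 = [-3; 2, 3, 6].

[-3; 2, 3, 6]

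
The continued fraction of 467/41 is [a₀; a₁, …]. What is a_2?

1

467 = 11·41 + 16   →  a_0 = 11
41 = 2·16 + 9   →  a_1 = 2
16 = 1·9 + 7   →  a_2 = 1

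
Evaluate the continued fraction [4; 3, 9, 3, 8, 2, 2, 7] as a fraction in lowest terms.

Using pₖ = aₖpₖ₋₁ + pₖ₋₂ and qₖ = aₖqₖ₋₁ + qₖ₋₂:
  k=0: a=4, p=4, q=1
  k=1: a=3, p=13, q=3
  k=2: a=9, p=121, q=28
  k=3: a=3, p=376, q=87
  k=4: a=8, p=3129, q=724
  k=5: a=2, p=6634, q=1535
  k=6: a=2, p=16397, q=3794
  k=7: a=7, p=121413, q=28093

121413/28093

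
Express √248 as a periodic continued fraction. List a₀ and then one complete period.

[15; 1, 2, 1, 30]

a₀ = ⌊√248⌋ = 15.
With m₀=0, d₀=1 and mₖ₊₁ = dₖaₖ − mₖ, dₖ₊₁ = (n − mₖ₊₁²)/dₖ, aₖ₊₁ = ⌊(a₀+mₖ₊₁)/dₖ₊₁⌋:
  k=1: m=15, d=23, a=1
  k=2: m=8, d=8, a=2
  k=3: m=8, d=23, a=1
  k=4: m=15, d=1, a=30
d=1 and a=2a₀=30 at k=4, so the next step gives (m, d) = (15, 23) again — its k=1 value — and the period has length 4.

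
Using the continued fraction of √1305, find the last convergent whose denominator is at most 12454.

167041/4624

√1305 = [36; 8, 72, …] (period length 2).
Convergents:
  p_0/q_0 = 36/1
  p_1/q_1 = 289/8
  p_2/q_2 = 20844/577
  p_3/q_3 = 167041/4624
  p_4/q_4 = 12047796/333505
q_3 = 4624 ≤ 12454 < 333505 = q_4, so the answer is 167041/4624.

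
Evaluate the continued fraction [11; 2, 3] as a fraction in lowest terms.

80/7

Fold from the inside: start with 3/1.
  2 + 1/3 = 7/3
  11 + 3/7 = 80/7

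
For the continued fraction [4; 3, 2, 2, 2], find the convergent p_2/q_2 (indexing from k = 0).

Using pₖ = aₖpₖ₋₁ + pₖ₋₂, qₖ = aₖqₖ₋₁ + qₖ₋₂ (with p₋₁=1, p₋₂=0, q₋₁=0, q₋₂=1):
  k=0: a=4, p=4, q=1
  k=1: a=3, p=13, q=3
  k=2: a=2, p=30, q=7

30/7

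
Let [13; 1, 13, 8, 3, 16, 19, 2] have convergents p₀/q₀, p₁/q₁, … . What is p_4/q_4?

4917/353

Using pₖ = aₖpₖ₋₁ + pₖ₋₂, qₖ = aₖqₖ₋₁ + qₖ₋₂ (with p₋₁=1, p₋₂=0, q₋₁=0, q₋₂=1):
  k=0: a=13, p=13, q=1
  k=1: a=1, p=14, q=1
  k=2: a=13, p=195, q=14
  k=3: a=8, p=1574, q=113
  k=4: a=3, p=4917, q=353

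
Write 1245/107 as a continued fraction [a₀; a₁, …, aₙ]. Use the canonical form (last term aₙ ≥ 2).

[11; 1, 1, 1, 2, 1, 9]

1245 = 11*107 + 68
107 = 1*68 + 39
68 = 1*39 + 29
39 = 1*29 + 10
29 = 2*10 + 9
10 = 1*9 + 1
9 = 9*1 + 0  (stop)
So 1245/107 = [11; 1, 1, 1, 2, 1, 9].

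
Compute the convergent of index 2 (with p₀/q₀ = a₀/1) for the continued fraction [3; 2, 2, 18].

Using pₖ = aₖpₖ₋₁ + pₖ₋₂, qₖ = aₖqₖ₋₁ + qₖ₋₂ (with p₋₁=1, p₋₂=0, q₋₁=0, q₋₂=1):
  k=0: a=3, p=3, q=1
  k=1: a=2, p=7, q=2
  k=2: a=2, p=17, q=5

17/5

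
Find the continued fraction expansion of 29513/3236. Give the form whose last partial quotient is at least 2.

29513 = 9×3236 + 389
3236 = 8×389 + 124
389 = 3×124 + 17
124 = 7×17 + 5
17 = 3×5 + 2
5 = 2×2 + 1
2 = 2×1 + 0  (stop)
So 29513/3236 = [9; 8, 3, 7, 3, 2, 2].

[9; 8, 3, 7, 3, 2, 2]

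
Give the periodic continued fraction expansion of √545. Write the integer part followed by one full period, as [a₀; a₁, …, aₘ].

[23; 2, 1, 8, 1, 2, 46]

a₀ = ⌊√545⌋ = 23.
With m₀=0, d₀=1 and mₖ₊₁ = dₖaₖ − mₖ, dₖ₊₁ = (n − mₖ₊₁²)/dₖ, aₖ₊₁ = ⌊(a₀+mₖ₊₁)/dₖ₊₁⌋:
  k=1: m=23, d=16, a=2
  k=2: m=9, d=29, a=1
  k=3: m=20, d=5, a=8
  k=4: m=20, d=29, a=1
  k=5: m=9, d=16, a=2
  k=6: m=23, d=1, a=46
d=1 and a=2a₀=46 at k=6, so the next step gives (m, d) = (23, 16) again — its k=1 value — and the period has length 6.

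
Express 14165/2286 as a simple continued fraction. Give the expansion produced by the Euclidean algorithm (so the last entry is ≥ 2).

[6; 5, 10, 1, 19, 2]

14165 = 6·2286 + 449
2286 = 5·449 + 41
449 = 10·41 + 39
41 = 1·39 + 2
39 = 19·2 + 1
2 = 2·1 + 0  (stop)
So 14165/2286 = [6; 5, 10, 1, 19, 2].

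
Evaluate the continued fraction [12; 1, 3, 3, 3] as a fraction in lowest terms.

549/43

Using pₖ = aₖpₖ₋₁ + pₖ₋₂ and qₖ = aₖqₖ₋₁ + qₖ₋₂:
  k=0: a=12, p=12, q=1
  k=1: a=1, p=13, q=1
  k=2: a=3, p=51, q=4
  k=3: a=3, p=166, q=13
  k=4: a=3, p=549, q=43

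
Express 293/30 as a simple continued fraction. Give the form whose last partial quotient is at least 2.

293 = 9×30 + 23
30 = 1×23 + 7
23 = 3×7 + 2
7 = 3×2 + 1
2 = 2×1 + 0  (stop)
So 293/30 = [9; 1, 3, 3, 2].

[9; 1, 3, 3, 2]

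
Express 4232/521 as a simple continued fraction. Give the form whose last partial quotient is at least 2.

4232 = 8·521 + 64
521 = 8·64 + 9
64 = 7·9 + 1
9 = 9·1 + 0  (stop)
So 4232/521 = [8; 8, 7, 9].

[8; 8, 7, 9]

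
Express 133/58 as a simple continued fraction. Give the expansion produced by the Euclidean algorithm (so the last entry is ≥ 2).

133 = 2·58 + 17
58 = 3·17 + 7
17 = 2·7 + 3
7 = 2·3 + 1
3 = 3·1 + 0  (stop)
So 133/58 = [2; 3, 2, 2, 3].

[2; 3, 2, 2, 3]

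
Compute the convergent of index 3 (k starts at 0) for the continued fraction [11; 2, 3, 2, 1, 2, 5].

Using pₖ = aₖpₖ₋₁ + pₖ₋₂, qₖ = aₖqₖ₋₁ + qₖ₋₂ (with p₋₁=1, p₋₂=0, q₋₁=0, q₋₂=1):
  k=0: a=11, p=11, q=1
  k=1: a=2, p=23, q=2
  k=2: a=3, p=80, q=7
  k=3: a=2, p=183, q=16

183/16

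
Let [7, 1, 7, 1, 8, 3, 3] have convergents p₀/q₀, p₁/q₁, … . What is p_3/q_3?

Using pₖ = aₖpₖ₋₁ + pₖ₋₂, qₖ = aₖqₖ₋₁ + qₖ₋₂ (with p₋₁=1, p₋₂=0, q₋₁=0, q₋₂=1):
  k=0: a=7, p=7, q=1
  k=1: a=1, p=8, q=1
  k=2: a=7, p=63, q=8
  k=3: a=1, p=71, q=9

71/9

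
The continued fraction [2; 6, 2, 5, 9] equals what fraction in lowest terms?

Using pₖ = aₖpₖ₋₁ + pₖ₋₂ and qₖ = aₖqₖ₋₁ + qₖ₋₂:
  k=0: a=2, p=2, q=1
  k=1: a=6, p=13, q=6
  k=2: a=2, p=28, q=13
  k=3: a=5, p=153, q=71
  k=4: a=9, p=1405, q=652

1405/652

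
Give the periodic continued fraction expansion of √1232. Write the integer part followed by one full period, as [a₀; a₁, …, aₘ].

a₀ = ⌊√1232⌋ = 35.
With m₀=0, d₀=1 and mₖ₊₁ = dₖaₖ − mₖ, dₖ₊₁ = (n − mₖ₊₁²)/dₖ, aₖ₊₁ = ⌊(a₀+mₖ₊₁)/dₖ₊₁⌋:
  k=1: m=35, d=7, a=10
  k=2: m=35, d=1, a=70
d=1 and a=2a₀=70 at k=2, so the next step gives (m, d) = (35, 7) again — its k=1 value — and the period has length 2.

[35; 10, 70]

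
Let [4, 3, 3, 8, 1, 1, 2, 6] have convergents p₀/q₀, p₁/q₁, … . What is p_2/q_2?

Using pₖ = aₖpₖ₋₁ + pₖ₋₂, qₖ = aₖqₖ₋₁ + qₖ₋₂ (with p₋₁=1, p₋₂=0, q₋₁=0, q₋₂=1):
  k=0: a=4, p=4, q=1
  k=1: a=3, p=13, q=3
  k=2: a=3, p=43, q=10

43/10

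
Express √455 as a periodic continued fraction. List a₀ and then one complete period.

[21; 3, 42]

a₀ = ⌊√455⌋ = 21.
With m₀=0, d₀=1 and mₖ₊₁ = dₖaₖ − mₖ, dₖ₊₁ = (n − mₖ₊₁²)/dₖ, aₖ₊₁ = ⌊(a₀+mₖ₊₁)/dₖ₊₁⌋:
  k=1: m=21, d=14, a=3
  k=2: m=21, d=1, a=42
d=1 and a=2a₀=42 at k=2, so the next step gives (m, d) = (21, 14) again — its k=1 value — and the period has length 2.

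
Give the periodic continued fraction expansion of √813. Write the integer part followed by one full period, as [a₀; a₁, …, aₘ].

a₀ = ⌊√813⌋ = 28.
With m₀=0, d₀=1 and mₖ₊₁ = dₖaₖ − mₖ, dₖ₊₁ = (n − mₖ₊₁²)/dₖ, aₖ₊₁ = ⌊(a₀+mₖ₊₁)/dₖ₊₁⌋:
  k=1: m=28, d=29, a=1
  k=2: m=1, d=28, a=1
  k=3: m=27, d=3, a=18
  k=4: m=27, d=28, a=1
  k=5: m=1, d=29, a=1
  k=6: m=28, d=1, a=56
d=1 and a=2a₀=56 at k=6, so the next step gives (m, d) = (28, 29) again — its k=1 value — and the period has length 6.

[28; 1, 1, 18, 1, 1, 56]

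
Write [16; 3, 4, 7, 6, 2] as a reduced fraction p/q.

20353/1248

Using pₖ = aₖpₖ₋₁ + pₖ₋₂ and qₖ = aₖqₖ₋₁ + qₖ₋₂:
  k=0: a=16, p=16, q=1
  k=1: a=3, p=49, q=3
  k=2: a=4, p=212, q=13
  k=3: a=7, p=1533, q=94
  k=4: a=6, p=9410, q=577
  k=5: a=2, p=20353, q=1248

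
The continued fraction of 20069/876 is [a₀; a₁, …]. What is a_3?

11

20069 = 22·876 + 797   →  a_0 = 22
876 = 1·797 + 79   →  a_1 = 1
797 = 10·79 + 7   →  a_2 = 10
79 = 11·7 + 2   →  a_3 = 11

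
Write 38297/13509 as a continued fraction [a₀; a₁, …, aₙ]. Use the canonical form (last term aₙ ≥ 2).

38297 = 2·13509 + 11279
13509 = 1·11279 + 2230
11279 = 5·2230 + 129
2230 = 17·129 + 37
129 = 3·37 + 18
37 = 2·18 + 1
18 = 18·1 + 0  (stop)
So 38297/13509 = [2; 1, 5, 17, 3, 2, 18].

[2; 1, 5, 17, 3, 2, 18]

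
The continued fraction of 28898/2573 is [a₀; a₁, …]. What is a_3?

12

28898 = 11·2573 + 595   →  a_0 = 11
2573 = 4·595 + 193   →  a_1 = 4
595 = 3·193 + 16   →  a_2 = 3
193 = 12·16 + 1   →  a_3 = 12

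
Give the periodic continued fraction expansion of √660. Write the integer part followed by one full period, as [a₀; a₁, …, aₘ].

a₀ = ⌊√660⌋ = 25.
With m₀=0, d₀=1 and mₖ₊₁ = dₖaₖ − mₖ, dₖ₊₁ = (n − mₖ₊₁²)/dₖ, aₖ₊₁ = ⌊(a₀+mₖ₊₁)/dₖ₊₁⌋:
  k=1: m=25, d=35, a=1
  k=2: m=10, d=16, a=2
  k=3: m=22, d=11, a=4
  k=4: m=22, d=16, a=2
  k=5: m=10, d=35, a=1
  k=6: m=25, d=1, a=50
d=1 and a=2a₀=50 at k=6, so the next step gives (m, d) = (25, 35) again — its k=1 value — and the period has length 6.

[25; 1, 2, 4, 2, 1, 50]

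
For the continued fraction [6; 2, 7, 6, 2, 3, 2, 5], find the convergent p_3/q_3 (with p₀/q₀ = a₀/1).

595/92

Using pₖ = aₖpₖ₋₁ + pₖ₋₂, qₖ = aₖqₖ₋₁ + qₖ₋₂ (with p₋₁=1, p₋₂=0, q₋₁=0, q₋₂=1):
  k=0: a=6, p=6, q=1
  k=1: a=2, p=13, q=2
  k=2: a=7, p=97, q=15
  k=3: a=6, p=595, q=92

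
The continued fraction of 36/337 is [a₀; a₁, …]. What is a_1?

9

36 = 0·337 + 36   →  a_0 = 0
337 = 9·36 + 13   →  a_1 = 9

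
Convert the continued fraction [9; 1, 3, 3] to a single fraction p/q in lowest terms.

127/13

Fold from the inside: start with 3/1.
  3 + 1/3 = 10/3
  1 + 3/10 = 13/10
  9 + 10/13 = 127/13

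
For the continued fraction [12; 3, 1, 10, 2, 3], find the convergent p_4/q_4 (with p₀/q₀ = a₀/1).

1103/90

Using pₖ = aₖpₖ₋₁ + pₖ₋₂, qₖ = aₖqₖ₋₁ + qₖ₋₂ (with p₋₁=1, p₋₂=0, q₋₁=0, q₋₂=1):
  k=0: a=12, p=12, q=1
  k=1: a=3, p=37, q=3
  k=2: a=1, p=49, q=4
  k=3: a=10, p=527, q=43
  k=4: a=2, p=1103, q=90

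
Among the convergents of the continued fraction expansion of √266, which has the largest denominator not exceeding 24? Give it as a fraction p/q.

212/13

√266 = [16; 3, 4, 3, 32, …] (period length 4).
Convergents:
  p_0/q_0 = 16/1
  p_1/q_1 = 49/3
  p_2/q_2 = 212/13
  p_3/q_3 = 685/42
q_2 = 13 ≤ 24 < 42 = q_3, so the answer is 212/13.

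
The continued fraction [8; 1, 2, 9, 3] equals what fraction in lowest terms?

Fold from the inside: start with 3/1.
  9 + 1/3 = 28/3
  2 + 3/28 = 59/28
  1 + 28/59 = 87/59
  8 + 59/87 = 755/87

755/87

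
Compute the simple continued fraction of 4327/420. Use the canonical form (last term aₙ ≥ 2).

[10; 3, 3, 3, 1, 9]

4327 = 10×420 + 127
420 = 3×127 + 39
127 = 3×39 + 10
39 = 3×10 + 9
10 = 1×9 + 1
9 = 9×1 + 0  (stop)
So 4327/420 = [10; 3, 3, 3, 1, 9].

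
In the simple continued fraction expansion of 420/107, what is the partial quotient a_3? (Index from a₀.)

2

420 = 3·107 + 99   →  a_0 = 3
107 = 1·99 + 8   →  a_1 = 1
99 = 12·8 + 3   →  a_2 = 12
8 = 2·3 + 2   →  a_3 = 2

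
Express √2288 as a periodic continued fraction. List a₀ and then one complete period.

a₀ = ⌊√2288⌋ = 47.
With m₀=0, d₀=1 and mₖ₊₁ = dₖaₖ − mₖ, dₖ₊₁ = (n − mₖ₊₁²)/dₖ, aₖ₊₁ = ⌊(a₀+mₖ₊₁)/dₖ₊₁⌋:
  k=1: m=47, d=79, a=1
  k=2: m=32, d=16, a=4
  k=3: m=32, d=79, a=1
  k=4: m=47, d=1, a=94
d=1 and a=2a₀=94 at k=4, so the next step gives (m, d) = (47, 79) again — its k=1 value — and the period has length 4.

[47; 1, 4, 1, 94]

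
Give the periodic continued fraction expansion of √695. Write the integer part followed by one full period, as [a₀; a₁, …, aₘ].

a₀ = ⌊√695⌋ = 26.
With m₀=0, d₀=1 and mₖ₊₁ = dₖaₖ − mₖ, dₖ₊₁ = (n − mₖ₊₁²)/dₖ, aₖ₊₁ = ⌊(a₀+mₖ₊₁)/dₖ₊₁⌋:
  k=1: m=26, d=19, a=2
  k=2: m=12, d=29, a=1
  k=3: m=17, d=14, a=3
  k=4: m=25, d=5, a=10
  k=5: m=25, d=14, a=3
  k=6: m=17, d=29, a=1
  k=7: m=12, d=19, a=2
  k=8: m=26, d=1, a=52
d=1 and a=2a₀=52 at k=8, so the next step gives (m, d) = (26, 19) again — its k=1 value — and the period has length 8.

[26; 2, 1, 3, 10, 3, 1, 2, 52]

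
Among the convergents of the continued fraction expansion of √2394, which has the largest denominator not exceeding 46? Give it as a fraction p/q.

√2394 = [48; 1, 12, 1, 96, …] (period length 4).
Convergents:
  p_0/q_0 = 48/1
  p_1/q_1 = 49/1
  p_2/q_2 = 636/13
  p_3/q_3 = 685/14
  p_4/q_4 = 66396/1357
q_3 = 14 ≤ 46 < 1357 = q_4, so the answer is 685/14.

685/14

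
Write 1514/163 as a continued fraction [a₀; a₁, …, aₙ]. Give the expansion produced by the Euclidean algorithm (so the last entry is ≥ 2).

1514 = 9·163 + 47
163 = 3·47 + 22
47 = 2·22 + 3
22 = 7·3 + 1
3 = 3·1 + 0  (stop)
So 1514/163 = [9; 3, 2, 7, 3].

[9; 3, 2, 7, 3]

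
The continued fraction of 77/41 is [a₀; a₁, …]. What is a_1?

1

77 = 1·41 + 36   →  a_0 = 1
41 = 1·36 + 5   →  a_1 = 1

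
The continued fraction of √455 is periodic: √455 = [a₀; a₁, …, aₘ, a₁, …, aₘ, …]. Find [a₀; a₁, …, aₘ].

a₀ = ⌊√455⌋ = 21.

[21; 3, 42]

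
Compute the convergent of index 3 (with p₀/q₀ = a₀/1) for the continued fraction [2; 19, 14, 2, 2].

Using pₖ = aₖpₖ₋₁ + pₖ₋₂, qₖ = aₖqₖ₋₁ + qₖ₋₂ (with p₋₁=1, p₋₂=0, q₋₁=0, q₋₂=1):
  k=0: a=2, p=2, q=1
  k=1: a=19, p=39, q=19
  k=2: a=14, p=548, q=267
  k=3: a=2, p=1135, q=553

1135/553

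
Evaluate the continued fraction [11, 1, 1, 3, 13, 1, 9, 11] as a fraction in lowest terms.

Fold from the inside: start with 11/1.
  9 + 1/11 = 100/11
  1 + 11/100 = 111/100
  13 + 100/111 = 1543/111
  3 + 111/1543 = 4740/1543
  1 + 1543/4740 = 6283/4740
  1 + 4740/6283 = 11023/6283
  11 + 6283/11023 = 127536/11023

127536/11023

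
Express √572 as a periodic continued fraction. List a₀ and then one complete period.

[23; 1, 10, 1, 46]

a₀ = ⌊√572⌋ = 23.
With m₀=0, d₀=1 and mₖ₊₁ = dₖaₖ − mₖ, dₖ₊₁ = (n − mₖ₊₁²)/dₖ, aₖ₊₁ = ⌊(a₀+mₖ₊₁)/dₖ₊₁⌋:
  k=1: m=23, d=43, a=1
  k=2: m=20, d=4, a=10
  k=3: m=20, d=43, a=1
  k=4: m=23, d=1, a=46
d=1 and a=2a₀=46 at k=4, so the next step gives (m, d) = (23, 43) again — its k=1 value — and the period has length 4.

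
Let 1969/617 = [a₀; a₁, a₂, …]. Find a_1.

5

1969 = 3·617 + 118   →  a_0 = 3
617 = 5·118 + 27   →  a_1 = 5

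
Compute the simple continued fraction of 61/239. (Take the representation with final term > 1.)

[0; 3, 1, 11, 5]

61 = 0×239 + 61
239 = 3×61 + 56
61 = 1×56 + 5
56 = 11×5 + 1
5 = 5×1 + 0  (stop)
So 61/239 = [0; 3, 1, 11, 5].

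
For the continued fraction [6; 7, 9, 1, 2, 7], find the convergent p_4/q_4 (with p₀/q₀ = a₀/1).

1265/206

Using pₖ = aₖpₖ₋₁ + pₖ₋₂, qₖ = aₖqₖ₋₁ + qₖ₋₂ (with p₋₁=1, p₋₂=0, q₋₁=0, q₋₂=1):
  k=0: a=6, p=6, q=1
  k=1: a=7, p=43, q=7
  k=2: a=9, p=393, q=64
  k=3: a=1, p=436, q=71
  k=4: a=2, p=1265, q=206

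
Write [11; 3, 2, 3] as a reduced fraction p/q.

Using pₖ = aₖpₖ₋₁ + pₖ₋₂ and qₖ = aₖqₖ₋₁ + qₖ₋₂:
  k=0: a=11, p=11, q=1
  k=1: a=3, p=34, q=3
  k=2: a=2, p=79, q=7
  k=3: a=3, p=271, q=24

271/24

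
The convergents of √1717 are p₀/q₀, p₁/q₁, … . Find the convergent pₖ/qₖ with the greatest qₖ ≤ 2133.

√1717 = [41; 2, 3, 2, 4, 2, 3, 2, 82, …] (period length 8).
Convergents:
  p_0/q_0 = 41/1
  p_1/q_1 = 83/2
  p_2/q_2 = 290/7
  p_3/q_3 = 663/16
  p_4/q_4 = 2942/71
  p_5/q_5 = 6547/158
  p_6/q_6 = 22583/545
  p_7/q_7 = 51713/1248
  p_8/q_8 = 4263049/102881
q_7 = 1248 ≤ 2133 < 102881 = q_8, so the answer is 51713/1248.

51713/1248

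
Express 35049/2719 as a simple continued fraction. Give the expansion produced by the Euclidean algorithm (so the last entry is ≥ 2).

35049 = 12*2719 + 2421
2719 = 1*2421 + 298
2421 = 8*298 + 37
298 = 8*37 + 2
37 = 18*2 + 1
2 = 2*1 + 0  (stop)
So 35049/2719 = [12; 1, 8, 8, 18, 2].

[12; 1, 8, 8, 18, 2]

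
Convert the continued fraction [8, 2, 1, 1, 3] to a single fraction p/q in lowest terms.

151/18

Fold from the inside: start with 3/1.
  1 + 1/3 = 4/3
  1 + 3/4 = 7/4
  2 + 4/7 = 18/7
  8 + 7/18 = 151/18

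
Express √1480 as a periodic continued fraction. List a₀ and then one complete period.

a₀ = ⌊√1480⌋ = 38.
With m₀=0, d₀=1 and mₖ₊₁ = dₖaₖ − mₖ, dₖ₊₁ = (n − mₖ₊₁²)/dₖ, aₖ₊₁ = ⌊(a₀+mₖ₊₁)/dₖ₊₁⌋:
  k=1: m=38, d=36, a=2
  k=2: m=34, d=9, a=8
  k=3: m=38, d=4, a=19
  k=4: m=38, d=9, a=8
  k=5: m=34, d=36, a=2
  k=6: m=38, d=1, a=76
d=1 and a=2a₀=76 at k=6, so the next step gives (m, d) = (38, 36) again — its k=1 value — and the period has length 6.

[38; 2, 8, 19, 8, 2, 76]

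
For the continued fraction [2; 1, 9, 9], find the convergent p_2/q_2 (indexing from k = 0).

Using pₖ = aₖpₖ₋₁ + pₖ₋₂, qₖ = aₖqₖ₋₁ + qₖ₋₂ (with p₋₁=1, p₋₂=0, q₋₁=0, q₋₂=1):
  k=0: a=2, p=2, q=1
  k=1: a=1, p=3, q=1
  k=2: a=9, p=29, q=10

29/10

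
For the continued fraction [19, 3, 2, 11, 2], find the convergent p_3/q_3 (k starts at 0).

1543/80

Using pₖ = aₖpₖ₋₁ + pₖ₋₂, qₖ = aₖqₖ₋₁ + qₖ₋₂ (with p₋₁=1, p₋₂=0, q₋₁=0, q₋₂=1):
  k=0: a=19, p=19, q=1
  k=1: a=3, p=58, q=3
  k=2: a=2, p=135, q=7
  k=3: a=11, p=1543, q=80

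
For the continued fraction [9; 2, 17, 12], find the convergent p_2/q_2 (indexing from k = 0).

332/35

Using pₖ = aₖpₖ₋₁ + pₖ₋₂, qₖ = aₖqₖ₋₁ + qₖ₋₂ (with p₋₁=1, p₋₂=0, q₋₁=0, q₋₂=1):
  k=0: a=9, p=9, q=1
  k=1: a=2, p=19, q=2
  k=2: a=17, p=332, q=35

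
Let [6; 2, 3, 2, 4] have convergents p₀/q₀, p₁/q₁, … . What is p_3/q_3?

103/16

Using pₖ = aₖpₖ₋₁ + pₖ₋₂, qₖ = aₖqₖ₋₁ + qₖ₋₂ (with p₋₁=1, p₋₂=0, q₋₁=0, q₋₂=1):
  k=0: a=6, p=6, q=1
  k=1: a=2, p=13, q=2
  k=2: a=3, p=45, q=7
  k=3: a=2, p=103, q=16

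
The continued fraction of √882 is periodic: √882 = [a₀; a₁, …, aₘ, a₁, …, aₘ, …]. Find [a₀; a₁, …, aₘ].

[29; 1, 2, 3, 6, 3, 2, 1, 58]

a₀ = ⌊√882⌋ = 29.
With m₀=0, d₀=1 and mₖ₊₁ = dₖaₖ − mₖ, dₖ₊₁ = (n − mₖ₊₁²)/dₖ, aₖ₊₁ = ⌊(a₀+mₖ₊₁)/dₖ₊₁⌋:
  k=1: m=29, d=41, a=1
  k=2: m=12, d=18, a=2
  k=3: m=24, d=17, a=3
  k=4: m=27, d=9, a=6
  k=5: m=27, d=17, a=3
  k=6: m=24, d=18, a=2
  k=7: m=12, d=41, a=1
  k=8: m=29, d=1, a=58
d=1 and a=2a₀=58 at k=8, so the next step gives (m, d) = (29, 41) again — its k=1 value — and the period has length 8.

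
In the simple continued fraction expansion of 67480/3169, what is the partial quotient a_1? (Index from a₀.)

3

67480 = 21·3169 + 931   →  a_0 = 21
3169 = 3·931 + 376   →  a_1 = 3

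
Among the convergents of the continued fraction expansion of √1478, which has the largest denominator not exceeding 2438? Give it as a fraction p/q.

53246/1385

√1478 = [38; 2, 4, 38, 4, 2, 76, …] (period length 6).
Convergents:
  p_0/q_0 = 38/1
  p_1/q_1 = 77/2
  p_2/q_2 = 346/9
  p_3/q_3 = 13225/344
  p_4/q_4 = 53246/1385
  p_5/q_5 = 119717/3114
q_4 = 1385 ≤ 2438 < 3114 = q_5, so the answer is 53246/1385.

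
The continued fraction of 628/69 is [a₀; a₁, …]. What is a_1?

9

628 = 9·69 + 7   →  a_0 = 9
69 = 9·7 + 6   →  a_1 = 9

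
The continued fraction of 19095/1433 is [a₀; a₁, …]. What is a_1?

3

19095 = 13·1433 + 466   →  a_0 = 13
1433 = 3·466 + 35   →  a_1 = 3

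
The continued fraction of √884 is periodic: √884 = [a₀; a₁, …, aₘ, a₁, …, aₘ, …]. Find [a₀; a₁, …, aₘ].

a₀ = ⌊√884⌋ = 29.
With m₀=0, d₀=1 and mₖ₊₁ = dₖaₖ − mₖ, dₖ₊₁ = (n − mₖ₊₁²)/dₖ, aₖ₊₁ = ⌊(a₀+mₖ₊₁)/dₖ₊₁⌋:
  k=1: m=29, d=43, a=1
  k=2: m=14, d=16, a=2
  k=3: m=18, d=35, a=1
  k=4: m=17, d=17, a=2
  k=5: m=17, d=35, a=1
  k=6: m=18, d=16, a=2
  k=7: m=14, d=43, a=1
  k=8: m=29, d=1, a=58
d=1 and a=2a₀=58 at k=8, so the next step gives (m, d) = (29, 43) again — its k=1 value — and the period has length 8.

[29; 1, 2, 1, 2, 1, 2, 1, 58]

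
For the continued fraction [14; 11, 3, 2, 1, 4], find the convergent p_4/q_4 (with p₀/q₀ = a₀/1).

1592/113

Using pₖ = aₖpₖ₋₁ + pₖ₋₂, qₖ = aₖqₖ₋₁ + qₖ₋₂ (with p₋₁=1, p₋₂=0, q₋₁=0, q₋₂=1):
  k=0: a=14, p=14, q=1
  k=1: a=11, p=155, q=11
  k=2: a=3, p=479, q=34
  k=3: a=2, p=1113, q=79
  k=4: a=1, p=1592, q=113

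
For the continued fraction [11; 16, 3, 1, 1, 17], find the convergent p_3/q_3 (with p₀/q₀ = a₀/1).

719/65

Using pₖ = aₖpₖ₋₁ + pₖ₋₂, qₖ = aₖqₖ₋₁ + qₖ₋₂ (with p₋₁=1, p₋₂=0, q₋₁=0, q₋₂=1):
  k=0: a=11, p=11, q=1
  k=1: a=16, p=177, q=16
  k=2: a=3, p=542, q=49
  k=3: a=1, p=719, q=65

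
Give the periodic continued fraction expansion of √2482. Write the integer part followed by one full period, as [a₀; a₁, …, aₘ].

a₀ = ⌊√2482⌋ = 49.

[49; 1, 4, 1, 1, 4, 1, 98]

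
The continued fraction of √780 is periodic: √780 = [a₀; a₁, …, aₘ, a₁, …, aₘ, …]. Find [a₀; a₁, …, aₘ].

[27; 1, 12, 1, 54]

a₀ = ⌊√780⌋ = 27.
With m₀=0, d₀=1 and mₖ₊₁ = dₖaₖ − mₖ, dₖ₊₁ = (n − mₖ₊₁²)/dₖ, aₖ₊₁ = ⌊(a₀+mₖ₊₁)/dₖ₊₁⌋:
  k=1: m=27, d=51, a=1
  k=2: m=24, d=4, a=12
  k=3: m=24, d=51, a=1
  k=4: m=27, d=1, a=54
d=1 and a=2a₀=54 at k=4, so the next step gives (m, d) = (27, 51) again — its k=1 value — and the period has length 4.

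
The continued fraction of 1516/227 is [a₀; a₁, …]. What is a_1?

1516 = 6·227 + 154   →  a_0 = 6
227 = 1·154 + 73   →  a_1 = 1

1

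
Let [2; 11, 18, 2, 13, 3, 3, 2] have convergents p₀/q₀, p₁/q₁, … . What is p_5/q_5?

Using pₖ = aₖpₖ₋₁ + pₖ₋₂, qₖ = aₖqₖ₋₁ + qₖ₋₂ (with p₋₁=1, p₋₂=0, q₋₁=0, q₋₂=1):
  k=0: a=2, p=2, q=1
  k=1: a=11, p=23, q=11
  k=2: a=18, p=416, q=199
  k=3: a=2, p=855, q=409
  k=4: a=13, p=11531, q=5516
  k=5: a=3, p=35448, q=16957

35448/16957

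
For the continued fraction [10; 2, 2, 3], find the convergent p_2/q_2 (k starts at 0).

Using pₖ = aₖpₖ₋₁ + pₖ₋₂, qₖ = aₖqₖ₋₁ + qₖ₋₂ (with p₋₁=1, p₋₂=0, q₋₁=0, q₋₂=1):
  k=0: a=10, p=10, q=1
  k=1: a=2, p=21, q=2
  k=2: a=2, p=52, q=5

52/5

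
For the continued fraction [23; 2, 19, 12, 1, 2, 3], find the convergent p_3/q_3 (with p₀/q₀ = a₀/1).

11039/470

Using pₖ = aₖpₖ₋₁ + pₖ₋₂, qₖ = aₖqₖ₋₁ + qₖ₋₂ (with p₋₁=1, p₋₂=0, q₋₁=0, q₋₂=1):
  k=0: a=23, p=23, q=1
  k=1: a=2, p=47, q=2
  k=2: a=19, p=916, q=39
  k=3: a=12, p=11039, q=470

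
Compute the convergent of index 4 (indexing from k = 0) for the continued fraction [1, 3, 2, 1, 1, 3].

Using pₖ = aₖpₖ₋₁ + pₖ₋₂, qₖ = aₖqₖ₋₁ + qₖ₋₂ (with p₋₁=1, p₋₂=0, q₋₁=0, q₋₂=1):
  k=0: a=1, p=1, q=1
  k=1: a=3, p=4, q=3
  k=2: a=2, p=9, q=7
  k=3: a=1, p=13, q=10
  k=4: a=1, p=22, q=17

22/17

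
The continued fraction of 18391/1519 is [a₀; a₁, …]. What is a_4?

2

18391 = 12·1519 + 163   →  a_0 = 12
1519 = 9·163 + 52   →  a_1 = 9
163 = 3·52 + 7   →  a_2 = 3
52 = 7·7 + 3   →  a_3 = 7
7 = 2·3 + 1   →  a_4 = 2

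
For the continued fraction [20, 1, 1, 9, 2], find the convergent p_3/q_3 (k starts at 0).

390/19

Using pₖ = aₖpₖ₋₁ + pₖ₋₂, qₖ = aₖqₖ₋₁ + qₖ₋₂ (with p₋₁=1, p₋₂=0, q₋₁=0, q₋₂=1):
  k=0: a=20, p=20, q=1
  k=1: a=1, p=21, q=1
  k=2: a=1, p=41, q=2
  k=3: a=9, p=390, q=19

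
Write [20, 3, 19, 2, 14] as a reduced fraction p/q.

35045/1724

Using pₖ = aₖpₖ₋₁ + pₖ₋₂ and qₖ = aₖqₖ₋₁ + qₖ₋₂:
  k=0: a=20, p=20, q=1
  k=1: a=3, p=61, q=3
  k=2: a=19, p=1179, q=58
  k=3: a=2, p=2419, q=119
  k=4: a=14, p=35045, q=1724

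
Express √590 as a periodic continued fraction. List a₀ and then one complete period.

[24; 3, 2, 4, 2, 3, 48]

a₀ = ⌊√590⌋ = 24.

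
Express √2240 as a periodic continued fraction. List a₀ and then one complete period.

[47; 3, 23, 3, 94]

a₀ = ⌊√2240⌋ = 47.
With m₀=0, d₀=1 and mₖ₊₁ = dₖaₖ − mₖ, dₖ₊₁ = (n − mₖ₊₁²)/dₖ, aₖ₊₁ = ⌊(a₀+mₖ₊₁)/dₖ₊₁⌋:
  k=1: m=47, d=31, a=3
  k=2: m=46, d=4, a=23
  k=3: m=46, d=31, a=3
  k=4: m=47, d=1, a=94
d=1 and a=2a₀=94 at k=4, so the next step gives (m, d) = (47, 31) again — its k=1 value — and the period has length 4.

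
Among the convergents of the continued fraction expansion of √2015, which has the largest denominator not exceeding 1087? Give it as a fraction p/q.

√2015 = [44; 1, 7, 1, 88, …] (period length 4).
Convergents:
  p_0/q_0 = 44/1
  p_1/q_1 = 45/1
  p_2/q_2 = 359/8
  p_3/q_3 = 404/9
  p_4/q_4 = 35911/800
  p_5/q_5 = 36315/809
  p_6/q_6 = 290116/6463
q_5 = 809 ≤ 1087 < 6463 = q_6, so the answer is 36315/809.

36315/809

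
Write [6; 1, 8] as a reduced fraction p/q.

62/9

Fold from the inside: start with 8/1.
  1 + 1/8 = 9/8
  6 + 8/9 = 62/9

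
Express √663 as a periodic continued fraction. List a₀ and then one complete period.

a₀ = ⌊√663⌋ = 25.
With m₀=0, d₀=1 and mₖ₊₁ = dₖaₖ − mₖ, dₖ₊₁ = (n − mₖ₊₁²)/dₖ, aₖ₊₁ = ⌊(a₀+mₖ₊₁)/dₖ₊₁⌋:
  k=1: m=25, d=38, a=1
  k=2: m=13, d=13, a=2
  k=3: m=13, d=38, a=1
  k=4: m=25, d=1, a=50
d=1 and a=2a₀=50 at k=4, so the next step gives (m, d) = (25, 38) again — its k=1 value — and the period has length 4.

[25; 1, 2, 1, 50]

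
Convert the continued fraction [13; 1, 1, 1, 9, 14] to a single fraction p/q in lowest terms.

5585/409

Fold from the inside: start with 14/1.
  9 + 1/14 = 127/14
  1 + 14/127 = 141/127
  1 + 127/141 = 268/141
  1 + 141/268 = 409/268
  13 + 268/409 = 5585/409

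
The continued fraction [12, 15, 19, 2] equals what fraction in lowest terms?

Fold from the inside: start with 2/1.
  19 + 1/2 = 39/2
  15 + 2/39 = 587/39
  12 + 39/587 = 7083/587

7083/587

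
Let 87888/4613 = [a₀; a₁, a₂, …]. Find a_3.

11

87888 = 19·4613 + 241   →  a_0 = 19
4613 = 19·241 + 34   →  a_1 = 19
241 = 7·34 + 3   →  a_2 = 7
34 = 11·3 + 1   →  a_3 = 11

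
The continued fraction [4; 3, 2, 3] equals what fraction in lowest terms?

103/24

Using pₖ = aₖpₖ₋₁ + pₖ₋₂ and qₖ = aₖqₖ₋₁ + qₖ₋₂:
  k=0: a=4, p=4, q=1
  k=1: a=3, p=13, q=3
  k=2: a=2, p=30, q=7
  k=3: a=3, p=103, q=24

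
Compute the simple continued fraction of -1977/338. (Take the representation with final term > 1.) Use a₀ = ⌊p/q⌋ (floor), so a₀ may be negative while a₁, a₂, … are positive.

[-6; 6, 1, 1, 1, 2, 6]

-1977 = -6·338 + 51
338 = 6·51 + 32
51 = 1·32 + 19
32 = 1·19 + 13
19 = 1·13 + 6
13 = 2·6 + 1
6 = 6·1 + 0  (stop)
So -1977/338 = [-6; 6, 1, 1, 1, 2, 6].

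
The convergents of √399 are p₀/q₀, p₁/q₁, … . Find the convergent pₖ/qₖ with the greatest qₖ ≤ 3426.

31940/1599

√399 = [19; 1, 38, …] (period length 2).
Convergents:
  p_0/q_0 = 19/1
  p_1/q_1 = 20/1
  p_2/q_2 = 779/39
  p_3/q_3 = 799/40
  p_4/q_4 = 31141/1559
  p_5/q_5 = 31940/1599
  p_6/q_6 = 1244861/62321
q_5 = 1599 ≤ 3426 < 62321 = q_6, so the answer is 31940/1599.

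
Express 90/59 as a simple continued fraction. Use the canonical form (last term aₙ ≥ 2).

[1; 1, 1, 9, 3]

90 = 1×59 + 31
59 = 1×31 + 28
31 = 1×28 + 3
28 = 9×3 + 1
3 = 3×1 + 0  (stop)
So 90/59 = [1; 1, 1, 9, 3].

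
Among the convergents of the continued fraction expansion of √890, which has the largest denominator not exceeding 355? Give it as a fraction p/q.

10531/353

√890 = [29; 1, 4, 1, 58, …] (period length 4).
Convergents:
  p_0/q_0 = 29/1
  p_1/q_1 = 30/1
  p_2/q_2 = 149/5
  p_3/q_3 = 179/6
  p_4/q_4 = 10531/353
  p_5/q_5 = 10710/359
q_4 = 353 ≤ 355 < 359 = q_5, so the answer is 10531/353.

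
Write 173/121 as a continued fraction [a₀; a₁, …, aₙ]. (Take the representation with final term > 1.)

[1; 2, 3, 17]

173 = 1*121 + 52
121 = 2*52 + 17
52 = 3*17 + 1
17 = 17*1 + 0  (stop)
So 173/121 = [1; 2, 3, 17].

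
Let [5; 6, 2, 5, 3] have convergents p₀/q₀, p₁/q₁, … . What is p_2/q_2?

67/13

Using pₖ = aₖpₖ₋₁ + pₖ₋₂, qₖ = aₖqₖ₋₁ + qₖ₋₂ (with p₋₁=1, p₋₂=0, q₋₁=0, q₋₂=1):
  k=0: a=5, p=5, q=1
  k=1: a=6, p=31, q=6
  k=2: a=2, p=67, q=13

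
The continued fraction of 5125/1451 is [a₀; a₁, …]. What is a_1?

1

5125 = 3·1451 + 772   →  a_0 = 3
1451 = 1·772 + 679   →  a_1 = 1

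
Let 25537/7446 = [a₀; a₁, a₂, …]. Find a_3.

19

25537 = 3·7446 + 3199   →  a_0 = 3
7446 = 2·3199 + 1048   →  a_1 = 2
3199 = 3·1048 + 55   →  a_2 = 3
1048 = 19·55 + 3   →  a_3 = 19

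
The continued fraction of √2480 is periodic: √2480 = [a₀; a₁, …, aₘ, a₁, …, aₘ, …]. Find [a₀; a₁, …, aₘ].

a₀ = ⌊√2480⌋ = 49.
With m₀=0, d₀=1 and mₖ₊₁ = dₖaₖ − mₖ, dₖ₊₁ = (n − mₖ₊₁²)/dₖ, aₖ₊₁ = ⌊(a₀+mₖ₊₁)/dₖ₊₁⌋:
  k=1: m=49, d=79, a=1
  k=2: m=30, d=20, a=3
  k=3: m=30, d=79, a=1
  k=4: m=49, d=1, a=98
d=1 and a=2a₀=98 at k=4, so the next step gives (m, d) = (49, 79) again — its k=1 value — and the period has length 4.

[49; 1, 3, 1, 98]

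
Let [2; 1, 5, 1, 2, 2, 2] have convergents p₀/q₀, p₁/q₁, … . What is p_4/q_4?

57/20

Using pₖ = aₖpₖ₋₁ + pₖ₋₂, qₖ = aₖqₖ₋₁ + qₖ₋₂ (with p₋₁=1, p₋₂=0, q₋₁=0, q₋₂=1):
  k=0: a=2, p=2, q=1
  k=1: a=1, p=3, q=1
  k=2: a=5, p=17, q=6
  k=3: a=1, p=20, q=7
  k=4: a=2, p=57, q=20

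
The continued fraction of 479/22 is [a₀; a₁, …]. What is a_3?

479 = 21·22 + 17   →  a_0 = 21
22 = 1·17 + 5   →  a_1 = 1
17 = 3·5 + 2   →  a_2 = 3
5 = 2·2 + 1   →  a_3 = 2

2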